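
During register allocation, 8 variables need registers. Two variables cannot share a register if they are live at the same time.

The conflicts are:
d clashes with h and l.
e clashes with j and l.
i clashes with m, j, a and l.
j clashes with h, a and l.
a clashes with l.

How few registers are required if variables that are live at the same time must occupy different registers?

4

i, j, a, l are mutually in conflict, so at least 4 registers are needed.
A valid assignment using 4 registers: d=2, e=3, i=3, m=1, j=2, h=1, a=4, l=1. Every pair that conflicts lands in different registers.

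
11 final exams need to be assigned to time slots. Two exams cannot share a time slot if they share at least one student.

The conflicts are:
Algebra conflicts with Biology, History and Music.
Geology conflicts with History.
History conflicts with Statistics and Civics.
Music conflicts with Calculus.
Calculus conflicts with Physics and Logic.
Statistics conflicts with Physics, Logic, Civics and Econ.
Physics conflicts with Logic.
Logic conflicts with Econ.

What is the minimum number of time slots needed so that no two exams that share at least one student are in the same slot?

3

Statistics, Physics, Logic all conflict with each other, so at least 3 time slots are needed.
3 time slots suffice: time slot 1 → {Algebra, Geology, Calculus, Statistics}; time slot 2 → {Biology, History, Music, Logic}; time slot 3 → {Physics, Civics, Econ}. Each listed conflict is separated.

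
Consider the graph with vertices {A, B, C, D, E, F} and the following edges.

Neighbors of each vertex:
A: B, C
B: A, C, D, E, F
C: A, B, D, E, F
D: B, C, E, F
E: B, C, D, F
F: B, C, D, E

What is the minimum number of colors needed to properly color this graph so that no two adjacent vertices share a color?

B, C, D, E, F form a clique, so at least 5 colors are needed.
5 colors suffice: A=3, B=2, C=1, D=4, E=5, F=3. Every edge joins two different colors.

5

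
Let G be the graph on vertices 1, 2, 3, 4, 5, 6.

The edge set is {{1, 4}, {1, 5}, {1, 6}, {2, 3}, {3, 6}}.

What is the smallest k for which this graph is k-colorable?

2

1 and 5 are adjacent, so at least 2 colors are needed.
2 colors suffice: color red → {1, 3}; color blue → {2, 4, 5, 6}. Each edge has distinct colors on its endpoints.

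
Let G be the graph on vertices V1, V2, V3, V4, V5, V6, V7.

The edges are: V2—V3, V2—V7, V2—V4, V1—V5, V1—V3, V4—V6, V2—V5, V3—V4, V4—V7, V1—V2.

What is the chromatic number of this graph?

3

V2, V4, V7 are pairwise adjacent, so at least 3 colors are needed.
One proper 3-coloring: V1=2, V2=1, V3=3, V4=2, V5=3, V6=1, V7=3. Every edge joins two different colors.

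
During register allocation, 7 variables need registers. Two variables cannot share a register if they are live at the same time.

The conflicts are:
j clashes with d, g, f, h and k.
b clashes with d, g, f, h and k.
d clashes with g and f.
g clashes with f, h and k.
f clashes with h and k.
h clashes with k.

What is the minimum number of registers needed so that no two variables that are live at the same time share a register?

j, g, f, h, k pairwise conflict, so at least 5 registers are needed.
A valid assignment using 5 registers: j=3, b=3, d=4, g=1, f=2, h=5, k=4. No two conflicting variables share a register.

5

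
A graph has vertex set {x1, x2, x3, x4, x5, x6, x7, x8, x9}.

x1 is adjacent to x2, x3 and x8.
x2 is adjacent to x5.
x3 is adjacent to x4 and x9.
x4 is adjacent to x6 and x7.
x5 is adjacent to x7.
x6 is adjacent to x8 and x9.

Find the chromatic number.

3

The cycle x6-x8-x1-x3-x9-x6 has odd length 5, so it cannot be 2-colored; at least 3 colors are needed.
One proper 3-coloring: x1=1, x2=2, x3=3, x4=2, x5=3, x6=1, x7=1, x8=2, x9=2. No two adjacent vertices share a color.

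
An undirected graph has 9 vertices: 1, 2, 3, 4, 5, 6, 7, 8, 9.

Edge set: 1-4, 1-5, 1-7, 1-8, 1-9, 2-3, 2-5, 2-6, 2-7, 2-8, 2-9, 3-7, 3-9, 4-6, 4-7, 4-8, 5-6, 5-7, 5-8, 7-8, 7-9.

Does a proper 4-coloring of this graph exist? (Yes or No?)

The chromatic number is 4. 2, 3, 7, 9 form a clique, so at least 4 colors are needed.
4 colors suffice: 1=b, 2=b, 3=d, 4=c, 5=c, 6=a, 7=a, 8=d, 9=c.
That is already a proper 4-coloring.

Yes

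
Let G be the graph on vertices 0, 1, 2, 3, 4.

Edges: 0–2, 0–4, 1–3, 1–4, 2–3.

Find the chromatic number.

The cycle 1-4-0-2-3-1 has odd length 5, so it cannot be 2-colored; at least 3 colors are needed.
3 colors suffice: color red → {0, 3}; color blue → {2, 4}; color green → {1}. Every edge joins two different colors.

3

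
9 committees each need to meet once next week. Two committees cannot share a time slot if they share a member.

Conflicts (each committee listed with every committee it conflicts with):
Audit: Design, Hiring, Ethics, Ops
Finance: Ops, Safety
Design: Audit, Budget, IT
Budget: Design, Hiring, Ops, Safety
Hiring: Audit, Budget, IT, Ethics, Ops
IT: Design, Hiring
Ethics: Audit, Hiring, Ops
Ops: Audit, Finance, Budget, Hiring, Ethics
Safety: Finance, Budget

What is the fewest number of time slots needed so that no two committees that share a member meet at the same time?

4

Audit, Hiring, Ethics, Ops pairwise conflict, so at least 4 time slots are needed.
4 time slots suffice: time slot 1 → {Design, Hiring, Safety}; time slot 2 → {IT, Ops}; time slot 3 → {Audit, Finance, Budget}; time slot 4 → {Ethics}. No two conflicting committees share a time slot.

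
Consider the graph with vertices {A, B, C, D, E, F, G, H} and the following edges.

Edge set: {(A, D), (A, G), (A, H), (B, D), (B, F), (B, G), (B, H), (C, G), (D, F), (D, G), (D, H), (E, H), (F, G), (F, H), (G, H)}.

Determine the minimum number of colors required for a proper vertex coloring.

B, D, F, G, H are mutually adjacent (a clique of size 5), so at least 5 colors are needed.
5 colors suffice: color 1 → {C, H}; color 2 → {E, G}; color 3 → {D}; color 4 → {A, B}; color 5 → {F}. Every edge joins two different colors.

5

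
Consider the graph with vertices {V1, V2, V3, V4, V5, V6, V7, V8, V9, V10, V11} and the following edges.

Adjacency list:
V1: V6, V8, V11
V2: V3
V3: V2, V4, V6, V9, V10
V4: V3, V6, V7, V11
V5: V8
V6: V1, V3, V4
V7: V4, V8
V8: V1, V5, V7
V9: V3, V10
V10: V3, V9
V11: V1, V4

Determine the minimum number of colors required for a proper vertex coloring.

V3, V9, V10 are mutually adjacent, so at least 3 colors are needed.
3 colors suffice: color 1 → {V3, V8, V11}; color 2 → {V1, V2, V4, V5, V10}; color 3 → {V6, V7, V9}. No two adjacent vertices share a color.

3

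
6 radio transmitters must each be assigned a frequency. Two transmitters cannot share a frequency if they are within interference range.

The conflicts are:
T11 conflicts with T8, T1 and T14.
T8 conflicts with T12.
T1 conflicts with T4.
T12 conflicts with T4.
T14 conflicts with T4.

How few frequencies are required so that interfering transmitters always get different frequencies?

The cycle T4-T12-T8-T11-T14-T4 has odd length 5, so it cannot be 2-colored; at least 3 frequencies are needed.
3 frequencies suffice: frequency 1 → {T11, T4}; frequency 2 → {T8, T1, T14}; frequency 3 → {T12}. No two conflicting transmitters share a frequency.

3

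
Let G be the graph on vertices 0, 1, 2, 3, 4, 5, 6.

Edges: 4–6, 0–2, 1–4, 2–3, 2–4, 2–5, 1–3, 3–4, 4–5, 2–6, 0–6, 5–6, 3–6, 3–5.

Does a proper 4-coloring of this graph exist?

No

2, 3, 4, 5, 6 form a clique, so at least 5 colors are needed.
So 4 colors are not enough.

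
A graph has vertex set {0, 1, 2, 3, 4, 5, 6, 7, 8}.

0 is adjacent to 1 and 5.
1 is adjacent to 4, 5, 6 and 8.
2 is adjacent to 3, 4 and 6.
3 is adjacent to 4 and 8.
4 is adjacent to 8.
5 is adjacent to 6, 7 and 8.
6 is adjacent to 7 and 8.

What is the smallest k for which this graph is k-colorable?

4

1, 5, 6, 8 are pairwise adjacent (a clique of size 4), so at least 4 colors are needed.
One proper 4-coloring: 0=c, 1=a, 2=a, 3=d, 4=b, 5=b, 6=d, 7=a, 8=c. No two adjacent vertices share a color.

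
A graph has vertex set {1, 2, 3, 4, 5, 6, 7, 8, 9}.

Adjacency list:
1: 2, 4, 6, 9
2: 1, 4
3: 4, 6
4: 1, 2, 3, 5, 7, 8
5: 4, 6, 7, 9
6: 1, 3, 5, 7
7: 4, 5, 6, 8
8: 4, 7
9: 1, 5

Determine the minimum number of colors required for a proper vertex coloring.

3

4, 5, 7 form a triangle, so at least 3 colors are needed.
3 colors suffice: 1=b, 2=c, 3=b, 4=a, 5=b, 6=a, 7=c, 8=b, 9=a. Every edge joins two different colors.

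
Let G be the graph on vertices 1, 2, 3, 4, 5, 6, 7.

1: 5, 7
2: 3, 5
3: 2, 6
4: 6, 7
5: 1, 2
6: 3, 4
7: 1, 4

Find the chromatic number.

The cycle 4-7-1-5-2-3-6-4 has odd length 7, so it cannot be 2-colored; at least 3 colors are needed.
A valid assignment using 3 colors: 1=b, 2=b, 3=c, 4=b, 5=a, 6=a, 7=a. Each edge has distinct colors on its endpoints.

3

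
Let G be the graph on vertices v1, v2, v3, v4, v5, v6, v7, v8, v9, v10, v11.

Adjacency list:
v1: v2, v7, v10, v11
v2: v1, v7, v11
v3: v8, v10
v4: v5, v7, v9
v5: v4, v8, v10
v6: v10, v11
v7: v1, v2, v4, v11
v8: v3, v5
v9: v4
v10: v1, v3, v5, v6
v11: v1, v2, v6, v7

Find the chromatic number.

v1, v2, v7, v11 are mutually adjacent (a clique of size 4), so at least 4 colors are needed.
4 colors suffice: color red → {v4, v8, v10, v11}; color blue → {v1, v3, v5, v6, v9}; color green → {v7}; color yellow → {v2}. No two adjacent vertices share a color.

4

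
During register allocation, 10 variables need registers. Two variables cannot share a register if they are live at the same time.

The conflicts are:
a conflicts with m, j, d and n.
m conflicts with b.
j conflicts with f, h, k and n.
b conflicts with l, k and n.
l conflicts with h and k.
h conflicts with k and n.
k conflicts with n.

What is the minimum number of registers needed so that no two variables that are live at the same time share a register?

j, h, k, n are mutually in conflict, so at least 4 registers are needed.
Using 4 registers: a=3, m=2, j=1, b=1, f=2, d=1, l=2, h=4, k=3, n=2. No two conflicting variables share a register.

4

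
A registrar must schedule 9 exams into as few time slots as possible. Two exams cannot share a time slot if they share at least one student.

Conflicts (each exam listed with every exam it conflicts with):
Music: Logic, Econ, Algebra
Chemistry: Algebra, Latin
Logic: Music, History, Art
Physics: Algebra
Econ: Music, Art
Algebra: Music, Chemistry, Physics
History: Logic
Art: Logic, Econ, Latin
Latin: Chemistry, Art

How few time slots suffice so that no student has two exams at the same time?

Physics and Algebra conflict, so at least 2 time slots are needed.
2 time slots suffice: time slot 1 → {Logic, Econ, Algebra, Latin}; time slot 2 → {Music, Chemistry, Physics, History, Art}. No two conflicting exams share a time slot.

2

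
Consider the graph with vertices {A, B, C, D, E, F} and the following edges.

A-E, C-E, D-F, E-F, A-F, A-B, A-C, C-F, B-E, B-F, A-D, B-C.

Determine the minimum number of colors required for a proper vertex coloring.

A, B, C, E, F are mutually adjacent (a clique of size 5), so at least 5 colors are needed.
A valid assignment using 5 colors: A=red, B=green, C=yellow, D=green, E=purple, F=blue. Every edge joins two different colors.

5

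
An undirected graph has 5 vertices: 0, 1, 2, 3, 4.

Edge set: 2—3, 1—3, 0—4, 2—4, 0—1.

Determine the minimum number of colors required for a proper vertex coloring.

3

The cycle 4-0-1-3-2-4 has odd length 5, so it cannot be 2-colored; at least 3 colors are needed.
3 colors suffice: color a → {1, 2}; color b → {3, 4}; color c → {0}. No two adjacent vertices share a color.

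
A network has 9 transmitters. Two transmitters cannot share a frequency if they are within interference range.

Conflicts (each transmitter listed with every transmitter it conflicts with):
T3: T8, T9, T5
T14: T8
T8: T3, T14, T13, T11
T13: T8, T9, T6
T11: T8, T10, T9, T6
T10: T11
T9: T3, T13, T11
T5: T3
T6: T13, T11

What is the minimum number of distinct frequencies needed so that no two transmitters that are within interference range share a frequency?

T8 and T11 conflict, so at least 2 frequencies are needed.
A valid assignment using 2 frequencies: T3=2, T14=2, T8=1, T13=2, T11=2, T10=1, T9=1, T5=1, T6=1. Each listed conflict is separated.

2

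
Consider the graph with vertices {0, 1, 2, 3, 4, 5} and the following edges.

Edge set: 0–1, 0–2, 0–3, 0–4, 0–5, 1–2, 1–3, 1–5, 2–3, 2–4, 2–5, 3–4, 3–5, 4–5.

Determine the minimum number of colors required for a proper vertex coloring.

5

0, 1, 2, 3, 5 are pairwise adjacent (a clique of size 5), so at least 5 colors are needed.
5 colors suffice: color a → {2}; color b → {5}; color c → {0}; color d → {3}; color e → {1, 4}. Each edge has distinct colors on its endpoints.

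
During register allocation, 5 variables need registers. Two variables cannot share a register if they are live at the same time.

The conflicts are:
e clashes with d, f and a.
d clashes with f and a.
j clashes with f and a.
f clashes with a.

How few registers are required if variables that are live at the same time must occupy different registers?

4

e, d, f, a all conflict with each other, so at least 4 registers are needed.
4 registers suffice: register 1 → {a}; register 2 → {f}; register 3 → {e, j}; register 4 → {d}. No two conflicting variables share a register.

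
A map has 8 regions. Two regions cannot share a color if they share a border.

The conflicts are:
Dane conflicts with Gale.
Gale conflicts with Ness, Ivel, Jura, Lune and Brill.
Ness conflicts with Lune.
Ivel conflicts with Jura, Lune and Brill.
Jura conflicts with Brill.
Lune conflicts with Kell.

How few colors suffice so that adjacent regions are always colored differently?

Gale, Ivel, Jura, Brill pairwise conflict, so at least 4 colors are needed.
One proper 4-coloring: Dane=2, Gale=1, Ness=2, Ivel=2, Jura=4, Lune=3, Kell=1, Brill=3. Each listed conflict is separated.

4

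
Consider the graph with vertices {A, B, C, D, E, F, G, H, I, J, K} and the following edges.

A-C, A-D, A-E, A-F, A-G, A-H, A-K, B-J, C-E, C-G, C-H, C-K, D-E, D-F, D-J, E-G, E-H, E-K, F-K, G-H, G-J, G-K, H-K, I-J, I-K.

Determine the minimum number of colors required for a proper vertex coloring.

6

A, C, E, G, H, K form a clique, so at least 6 colors are needed.
6 colors suffice: A=1, B=2, C=6, D=2, E=3, F=3, G=4, H=5, I=3, J=1, K=2. Every edge joins two different colors.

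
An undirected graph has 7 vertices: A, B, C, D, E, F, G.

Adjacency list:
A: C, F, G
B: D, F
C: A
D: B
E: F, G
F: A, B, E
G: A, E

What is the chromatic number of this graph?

A and C are adjacent, so at least 2 colors are needed.
A valid assignment using 2 colors: A=red, B=red, C=blue, D=blue, E=red, F=blue, G=blue. No two adjacent vertices share a color.

2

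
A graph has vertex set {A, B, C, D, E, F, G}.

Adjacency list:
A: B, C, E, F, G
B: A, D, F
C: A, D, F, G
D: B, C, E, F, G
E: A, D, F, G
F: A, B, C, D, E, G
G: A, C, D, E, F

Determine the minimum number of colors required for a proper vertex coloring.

4

D, E, F, G are mutually adjacent (a clique of size 4), so at least 4 colors are needed.
4 colors suffice: color 1 → {F}; color 2 → {A, D}; color 3 → {B, G}; color 4 → {C, E}. Each edge has distinct colors on its endpoints.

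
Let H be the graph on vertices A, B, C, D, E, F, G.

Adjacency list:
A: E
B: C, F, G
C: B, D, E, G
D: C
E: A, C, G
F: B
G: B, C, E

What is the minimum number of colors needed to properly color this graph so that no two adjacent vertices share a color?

B, C, G form a triangle, so at least 3 colors are needed.
3 colors suffice: color 1 → {A, C, F}; color 2 → {D, G}; color 3 → {B, E}. Every edge joins two different colors.

3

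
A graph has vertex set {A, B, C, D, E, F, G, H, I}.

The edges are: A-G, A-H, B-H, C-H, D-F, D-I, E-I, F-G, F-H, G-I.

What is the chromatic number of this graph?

D and F are adjacent, so at least 2 colors are needed.
2 colors suffice: A=2, B=2, C=2, D=1, E=1, F=2, G=1, H=1, I=2. No two adjacent vertices share a color.

2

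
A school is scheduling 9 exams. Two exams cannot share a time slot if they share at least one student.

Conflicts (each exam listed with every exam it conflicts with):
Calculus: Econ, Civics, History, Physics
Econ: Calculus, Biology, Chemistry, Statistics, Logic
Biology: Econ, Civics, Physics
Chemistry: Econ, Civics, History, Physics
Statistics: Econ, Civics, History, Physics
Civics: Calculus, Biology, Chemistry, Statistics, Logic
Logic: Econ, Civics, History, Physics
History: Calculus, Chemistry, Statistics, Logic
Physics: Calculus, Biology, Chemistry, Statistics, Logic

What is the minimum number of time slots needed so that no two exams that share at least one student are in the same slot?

2

Calculus and History conflict, so at least 2 time slots are needed.
2 time slots suffice: time slot 1 → {Econ, Civics, History, Physics}; time slot 2 → {Calculus, Biology, Chemistry, Statistics, Logic}. Every pair that conflicts lands in different time slots.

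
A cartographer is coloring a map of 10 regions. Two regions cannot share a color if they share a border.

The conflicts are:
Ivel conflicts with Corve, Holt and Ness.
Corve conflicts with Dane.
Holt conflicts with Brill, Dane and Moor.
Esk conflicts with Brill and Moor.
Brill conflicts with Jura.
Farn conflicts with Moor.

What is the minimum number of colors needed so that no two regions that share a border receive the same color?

2

Holt and Moor conflict, so at least 2 colors are needed.
One proper 2-coloring: Ivel=2, Corve=1, Holt=1, Esk=1, Brill=2, Farn=1, Dane=2, Ness=1, Moor=2, Jura=1. Each listed conflict is separated.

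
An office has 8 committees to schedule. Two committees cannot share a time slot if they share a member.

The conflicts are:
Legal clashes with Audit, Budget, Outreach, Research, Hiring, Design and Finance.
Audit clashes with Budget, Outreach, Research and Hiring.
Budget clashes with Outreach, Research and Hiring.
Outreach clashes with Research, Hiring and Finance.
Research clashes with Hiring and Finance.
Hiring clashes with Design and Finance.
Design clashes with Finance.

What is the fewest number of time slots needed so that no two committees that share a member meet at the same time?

6

Legal, Audit, Budget, Outreach, Research, Hiring all conflict with each other, so at least 6 time slots are needed.
Using 6 time slots: Legal=2, Audit=6, Budget=5, Outreach=4, Research=3, Hiring=1, Design=3, Finance=5. Every pair that conflicts lands in different time slots.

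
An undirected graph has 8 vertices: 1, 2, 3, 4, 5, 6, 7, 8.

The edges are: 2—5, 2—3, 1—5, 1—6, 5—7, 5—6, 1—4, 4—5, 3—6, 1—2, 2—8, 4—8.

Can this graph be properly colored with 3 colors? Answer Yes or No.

Yes

The chromatic number is 3. 1, 5, 6 are pairwise adjacent, so at least 3 colors are needed.
A valid assignment using 3 colors: 1=blue, 2=green, 3=red, 4=green, 5=red, 6=green, 7=blue, 8=red.
That is already a proper 3-coloring.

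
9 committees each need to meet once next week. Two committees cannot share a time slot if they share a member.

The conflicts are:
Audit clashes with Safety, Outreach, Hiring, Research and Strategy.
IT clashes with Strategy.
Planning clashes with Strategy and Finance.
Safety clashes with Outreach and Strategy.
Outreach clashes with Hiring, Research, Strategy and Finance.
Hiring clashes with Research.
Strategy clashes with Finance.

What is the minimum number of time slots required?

Audit, Safety, Outreach, Strategy pairwise conflict, so at least 4 time slots are needed.
4 time slots suffice: time slot 1 → {Hiring, Strategy}; time slot 2 → {IT, Planning, Outreach}; time slot 3 → {Audit, Finance}; time slot 4 → {Safety, Research}. Each listed conflict is separated.

4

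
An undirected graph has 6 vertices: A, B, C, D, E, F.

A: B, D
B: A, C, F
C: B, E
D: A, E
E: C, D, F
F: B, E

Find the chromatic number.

3

The cycle A-B-F-E-D-A has odd length 5, so it cannot be 2-colored; at least 3 colors are needed.
3 colors suffice: A=3, B=1, C=2, D=2, E=1, F=2. Every edge joins two different colors.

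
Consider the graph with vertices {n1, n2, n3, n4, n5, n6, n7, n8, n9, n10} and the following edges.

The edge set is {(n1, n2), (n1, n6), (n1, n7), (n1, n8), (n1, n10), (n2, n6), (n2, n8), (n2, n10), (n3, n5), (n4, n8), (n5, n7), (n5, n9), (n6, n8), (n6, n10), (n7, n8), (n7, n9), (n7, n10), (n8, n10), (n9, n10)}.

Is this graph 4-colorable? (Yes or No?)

No

n1, n2, n6, n8, n10 are mutually adjacent (a clique of size 5), so at least 5 colors are needed.
So 4 colors are not enough.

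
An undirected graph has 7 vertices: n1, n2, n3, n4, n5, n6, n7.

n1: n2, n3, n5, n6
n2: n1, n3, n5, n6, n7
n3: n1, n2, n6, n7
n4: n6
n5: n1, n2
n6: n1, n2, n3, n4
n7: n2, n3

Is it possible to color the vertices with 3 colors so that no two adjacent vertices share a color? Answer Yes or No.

No

n1, n2, n3, n6 form a clique, so at least 4 colors are needed.
So 3 colors are not enough.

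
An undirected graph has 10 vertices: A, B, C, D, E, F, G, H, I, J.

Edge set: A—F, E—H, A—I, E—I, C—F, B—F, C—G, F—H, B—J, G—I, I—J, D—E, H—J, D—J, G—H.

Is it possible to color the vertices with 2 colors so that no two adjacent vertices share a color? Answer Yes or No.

The cycle F-C-G-I-A-F has odd length 5, so it cannot be 2-colored; at least 3 colors are needed.
So 2 colors are not enough.

No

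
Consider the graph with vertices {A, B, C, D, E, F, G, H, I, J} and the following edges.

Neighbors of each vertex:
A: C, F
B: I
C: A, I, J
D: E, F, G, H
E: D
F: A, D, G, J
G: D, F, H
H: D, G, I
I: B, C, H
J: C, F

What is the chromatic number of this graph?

D, F, G form a triangle, so at least 3 colors are needed.
A valid assignment using 3 colors: A=2, B=1, C=1, D=2, E=1, F=1, G=3, H=1, I=2, J=2. No two adjacent vertices share a color.

3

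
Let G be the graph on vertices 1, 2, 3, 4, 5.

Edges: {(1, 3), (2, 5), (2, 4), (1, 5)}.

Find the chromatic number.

1 and 5 are adjacent, so at least 2 colors are needed.
2 colors suffice: color red → {1, 2}; color blue → {3, 4, 5}. Every edge joins two different colors.

2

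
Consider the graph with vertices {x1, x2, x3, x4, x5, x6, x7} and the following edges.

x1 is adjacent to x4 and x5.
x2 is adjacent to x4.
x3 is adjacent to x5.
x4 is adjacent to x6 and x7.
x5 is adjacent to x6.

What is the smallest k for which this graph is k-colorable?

2

x4 and x7 are adjacent, so at least 2 colors are needed.
2 colors suffice: color red → {x4, x5}; color blue → {x1, x2, x3, x6, x7}. Each edge has distinct colors on its endpoints.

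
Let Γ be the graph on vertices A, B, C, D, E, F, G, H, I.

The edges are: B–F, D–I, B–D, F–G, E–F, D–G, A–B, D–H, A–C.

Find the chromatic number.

A and B are adjacent, so at least 2 colors are needed.
2 colors suffice: color 1 → {A, D, F}; color 2 → {B, C, E, G, H, I}. Every edge joins two different colors.

2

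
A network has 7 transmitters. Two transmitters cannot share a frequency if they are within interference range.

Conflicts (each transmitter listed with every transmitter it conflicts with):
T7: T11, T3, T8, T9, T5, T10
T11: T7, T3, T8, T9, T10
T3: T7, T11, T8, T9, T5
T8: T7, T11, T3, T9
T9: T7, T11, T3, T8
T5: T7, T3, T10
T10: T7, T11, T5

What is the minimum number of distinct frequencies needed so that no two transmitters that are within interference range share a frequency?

T7, T11, T3, T8, T9 are mutually in conflict, so at least 5 frequencies are needed.
5 frequencies suffice: T7=1, T11=3, T3=2, T8=5, T9=4, T5=3, T10=2. Each listed conflict is separated.

5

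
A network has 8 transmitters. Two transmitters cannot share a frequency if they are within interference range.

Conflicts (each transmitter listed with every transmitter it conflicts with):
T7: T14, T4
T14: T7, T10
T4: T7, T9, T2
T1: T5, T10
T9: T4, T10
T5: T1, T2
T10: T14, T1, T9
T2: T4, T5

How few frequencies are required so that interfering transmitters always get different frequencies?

The cycle T4-T9-T10-T14-T7-T4 has odd length 5, so it cannot be 2-colored; at least 3 frequencies are needed.
3 frequencies suffice: frequency 1 → {T4, T5, T10}; frequency 2 → {T7, T1, T9, T2}; frequency 3 → {T14}. Each listed conflict is separated.

3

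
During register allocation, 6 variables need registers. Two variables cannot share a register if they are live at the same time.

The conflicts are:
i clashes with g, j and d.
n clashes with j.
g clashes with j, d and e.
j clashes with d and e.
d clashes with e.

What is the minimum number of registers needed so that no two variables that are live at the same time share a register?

i, g, j, d are mutually in conflict, so at least 4 registers are needed.
A valid assignment using 4 registers: i=4, n=2, g=2, j=1, d=3, e=4. Each listed conflict is separated.

4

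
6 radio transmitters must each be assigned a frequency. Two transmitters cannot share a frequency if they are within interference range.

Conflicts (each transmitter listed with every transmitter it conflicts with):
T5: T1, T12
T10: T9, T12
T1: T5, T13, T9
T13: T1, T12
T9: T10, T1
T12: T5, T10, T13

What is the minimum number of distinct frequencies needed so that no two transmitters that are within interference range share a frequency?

The cycle T12-T13-T1-T9-T10-T12 has odd length 5, so it cannot be 2-colored; at least 3 frequencies are needed.
3 frequencies suffice: frequency 1 → {T1, T12}; frequency 2 → {T5, T10, T13}; frequency 3 → {T9}. No two conflicting transmitters share a frequency.

3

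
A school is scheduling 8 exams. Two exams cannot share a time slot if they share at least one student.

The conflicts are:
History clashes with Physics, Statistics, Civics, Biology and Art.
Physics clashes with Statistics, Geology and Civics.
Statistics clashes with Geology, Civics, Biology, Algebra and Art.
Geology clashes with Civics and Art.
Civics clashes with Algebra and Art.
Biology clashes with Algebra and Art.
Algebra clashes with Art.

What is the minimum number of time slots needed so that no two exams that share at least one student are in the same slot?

4

Statistics, Civics, Algebra, Art pairwise conflict, so at least 4 time slots are needed.
A valid assignment using 4 time slots: History=4, Physics=3, Statistics=1, Geology=4, Civics=2, Biology=2, Algebra=4, Art=3. Each listed conflict is separated.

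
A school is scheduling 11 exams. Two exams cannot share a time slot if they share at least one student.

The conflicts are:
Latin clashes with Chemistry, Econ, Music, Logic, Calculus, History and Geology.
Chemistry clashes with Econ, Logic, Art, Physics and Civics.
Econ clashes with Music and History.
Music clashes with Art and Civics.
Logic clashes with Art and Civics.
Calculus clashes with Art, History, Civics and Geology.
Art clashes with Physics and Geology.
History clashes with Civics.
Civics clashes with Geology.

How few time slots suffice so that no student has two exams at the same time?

3

Chemistry, Logic, Civics pairwise conflict, so at least 3 time slots are needed.
3 time slots suffice: time slot 1 → {Latin, Art, Civics}; time slot 2 → {Chemistry, Music, History, Geology}; time slot 3 → {Econ, Logic, Calculus, Physics}. No two conflicting exams share a time slot.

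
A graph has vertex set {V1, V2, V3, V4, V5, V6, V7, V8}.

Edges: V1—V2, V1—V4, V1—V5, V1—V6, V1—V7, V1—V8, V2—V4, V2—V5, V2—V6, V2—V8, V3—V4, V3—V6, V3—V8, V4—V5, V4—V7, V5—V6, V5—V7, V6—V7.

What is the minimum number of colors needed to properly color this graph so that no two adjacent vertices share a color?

V1, V2, V5, V6 are mutually adjacent (a clique of size 4), so at least 4 colors are needed.
4 colors suffice: color 1 → {V1, V3}; color 2 → {V5, V8}; color 3 → {V2, V7}; color 4 → {V4, V6}. Each edge has distinct colors on its endpoints.

4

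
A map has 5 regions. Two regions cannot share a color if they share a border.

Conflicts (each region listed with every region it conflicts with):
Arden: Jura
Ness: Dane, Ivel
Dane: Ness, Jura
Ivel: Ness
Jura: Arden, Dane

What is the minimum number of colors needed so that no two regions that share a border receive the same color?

2

Arden and Jura conflict, so at least 2 colors are needed.
2 colors suffice: color 1 → {Ness, Jura}; color 2 → {Arden, Dane, Ivel}. Each listed conflict is separated.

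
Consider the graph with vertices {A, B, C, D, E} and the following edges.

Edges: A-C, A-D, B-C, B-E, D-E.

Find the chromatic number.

The cycle B-E-D-A-C-B has odd length 5, so it cannot be 2-colored; at least 3 colors are needed.
A valid assignment using 3 colors: A=3, B=1, C=2, D=1, E=2. Each edge has distinct colors on its endpoints.

3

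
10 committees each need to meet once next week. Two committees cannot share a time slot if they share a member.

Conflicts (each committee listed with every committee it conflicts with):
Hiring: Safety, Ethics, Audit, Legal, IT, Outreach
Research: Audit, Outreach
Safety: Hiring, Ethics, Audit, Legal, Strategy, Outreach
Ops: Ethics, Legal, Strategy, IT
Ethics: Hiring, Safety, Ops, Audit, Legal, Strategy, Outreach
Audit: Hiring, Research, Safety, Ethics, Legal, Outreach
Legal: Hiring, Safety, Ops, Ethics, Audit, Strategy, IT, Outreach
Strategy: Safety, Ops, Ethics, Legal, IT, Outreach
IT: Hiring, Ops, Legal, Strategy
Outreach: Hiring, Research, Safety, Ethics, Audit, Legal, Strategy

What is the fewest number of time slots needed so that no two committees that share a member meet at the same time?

Hiring, Safety, Ethics, Audit, Legal, Outreach are mutually in conflict, so at least 6 time slots are needed.
6 time slots suffice: Hiring=4, Research=1, Safety=5, Ops=3, Ethics=2, Audit=6, Legal=1, Strategy=4, IT=2, Outreach=3. No two conflicting committees share a time slot.

6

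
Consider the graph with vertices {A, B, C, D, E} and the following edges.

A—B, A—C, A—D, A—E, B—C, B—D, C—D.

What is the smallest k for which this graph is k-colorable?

A, B, C, D are pairwise adjacent (a clique of size 4), so at least 4 colors are needed.
One proper 4-coloring: A=1, B=3, C=4, D=2, E=2. Every edge joins two different colors.

4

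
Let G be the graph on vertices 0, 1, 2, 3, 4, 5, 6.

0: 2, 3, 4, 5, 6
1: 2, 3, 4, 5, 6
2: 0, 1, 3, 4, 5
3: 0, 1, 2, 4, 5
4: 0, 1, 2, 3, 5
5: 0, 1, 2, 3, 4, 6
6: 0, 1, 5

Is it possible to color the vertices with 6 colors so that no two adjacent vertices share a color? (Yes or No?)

The chromatic number is 5. 1, 2, 3, 4, 5 form a clique, so at least 5 colors are needed.
One proper 5-coloring: 0=green, 1=green, 2=blue, 3=purple, 4=yellow, 5=red, 6=blue.
Since 6 ≥ 5, a proper 6-coloring certainly exists.

Yes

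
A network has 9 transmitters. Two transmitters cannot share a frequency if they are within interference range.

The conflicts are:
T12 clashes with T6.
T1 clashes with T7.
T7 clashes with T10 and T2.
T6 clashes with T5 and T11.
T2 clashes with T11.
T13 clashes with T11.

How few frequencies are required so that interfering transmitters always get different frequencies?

2

T7 and T2 conflict, so at least 2 frequencies are needed.
2 frequencies suffice: T12=2, T1=1, T7=2, T10=1, T6=1, T5=2, T2=1, T13=1, T11=2. Each listed conflict is separated.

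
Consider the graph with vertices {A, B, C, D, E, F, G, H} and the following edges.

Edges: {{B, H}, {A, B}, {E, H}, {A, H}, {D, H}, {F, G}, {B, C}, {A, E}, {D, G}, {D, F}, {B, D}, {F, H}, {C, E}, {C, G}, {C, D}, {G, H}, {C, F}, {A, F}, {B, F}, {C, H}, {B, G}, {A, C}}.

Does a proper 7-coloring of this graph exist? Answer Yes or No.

Yes

The chromatic number is 6. B, C, D, F, G, H are pairwise adjacent (a clique of size 6), so at least 6 colors are needed.
6 colors suffice: A=5, B=3, C=2, D=6, E=3, F=4, G=5, H=1.
Since 7 ≥ 6, a proper 7-coloring certainly exists.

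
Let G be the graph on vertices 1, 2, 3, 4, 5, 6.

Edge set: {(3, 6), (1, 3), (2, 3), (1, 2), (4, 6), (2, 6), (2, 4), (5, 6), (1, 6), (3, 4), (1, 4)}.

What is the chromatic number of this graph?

5

1, 2, 3, 4, 6 are pairwise adjacent (a clique of size 5), so at least 5 colors are needed.
5 colors suffice: color a → {6}; color b → {4, 5}; color c → {2}; color d → {3}; color e → {1}. Every edge joins two different colors.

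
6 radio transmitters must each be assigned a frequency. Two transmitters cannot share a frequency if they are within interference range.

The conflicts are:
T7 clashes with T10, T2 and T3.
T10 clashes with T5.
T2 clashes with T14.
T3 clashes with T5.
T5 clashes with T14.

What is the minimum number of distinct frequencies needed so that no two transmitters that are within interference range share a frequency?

3

The cycle T2-T7-T3-T5-T14-T2 has odd length 5, so it cannot be 2-colored; at least 3 frequencies are needed.
3 frequencies suffice: frequency 1 → {T7, T5}; frequency 2 → {T10, T3, T14}; frequency 3 → {T2}. No two conflicting transmitters share a frequency.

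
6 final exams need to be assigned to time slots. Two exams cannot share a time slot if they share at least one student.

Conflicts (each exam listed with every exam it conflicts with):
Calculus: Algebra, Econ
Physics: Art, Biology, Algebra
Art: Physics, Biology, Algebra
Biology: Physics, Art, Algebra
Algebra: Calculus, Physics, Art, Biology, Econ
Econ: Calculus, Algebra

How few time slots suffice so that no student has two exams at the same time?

4

Physics, Art, Biology, Algebra are mutually in conflict, so at least 4 time slots are needed.
4 time slots suffice: time slot 1 → {Algebra}; time slot 2 → {Biology, Econ}; time slot 3 → {Calculus, Art}; time slot 4 → {Physics}. No two conflicting exams share a time slot.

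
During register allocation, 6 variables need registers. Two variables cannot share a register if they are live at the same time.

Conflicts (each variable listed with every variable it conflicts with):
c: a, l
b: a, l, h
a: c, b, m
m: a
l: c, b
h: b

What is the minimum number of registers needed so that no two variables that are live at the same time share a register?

2

b and l conflict, so at least 2 registers are needed.
2 registers suffice: register 1 → {c, b, m}; register 2 → {a, l, h}. No two conflicting variables share a register.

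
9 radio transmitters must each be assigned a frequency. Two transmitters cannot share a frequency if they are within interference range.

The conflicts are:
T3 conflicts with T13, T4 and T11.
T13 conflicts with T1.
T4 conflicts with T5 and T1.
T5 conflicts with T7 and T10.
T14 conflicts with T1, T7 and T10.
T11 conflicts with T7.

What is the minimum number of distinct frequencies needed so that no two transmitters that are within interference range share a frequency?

The cycle T5-T4-T3-T11-T7-T5 has odd length 5, so it cannot be 2-colored; at least 3 frequencies are needed.
3 frequencies suffice: frequency 1 → {T3, T5, T14}; frequency 2 → {T13, T4, T7, T10}; frequency 3 → {T1, T11}. Every pair that conflicts lands in different frequencies.

3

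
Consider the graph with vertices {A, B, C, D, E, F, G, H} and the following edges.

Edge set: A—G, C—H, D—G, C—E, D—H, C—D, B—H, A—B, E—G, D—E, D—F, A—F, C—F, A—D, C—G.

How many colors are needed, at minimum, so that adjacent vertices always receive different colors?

4

C, D, E, G are pairwise adjacent (a clique of size 4), so at least 4 colors are needed.
One proper 4-coloring: A=2, B=1, C=2, D=1, E=4, F=3, G=3, H=3. Every edge joins two different colors.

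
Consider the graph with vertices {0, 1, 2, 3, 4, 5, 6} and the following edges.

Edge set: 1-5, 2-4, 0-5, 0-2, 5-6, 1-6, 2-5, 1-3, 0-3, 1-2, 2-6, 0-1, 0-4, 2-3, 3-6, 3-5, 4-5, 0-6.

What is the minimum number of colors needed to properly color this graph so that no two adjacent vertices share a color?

6

0, 1, 2, 3, 5, 6 are pairwise adjacent (a clique of size 6), so at least 6 colors are needed.
6 colors suffice: color red → {0}; color blue → {5}; color green → {2}; color yellow → {4, 6}; color purple → {1}; color orange → {3}. Every edge joins two different colors.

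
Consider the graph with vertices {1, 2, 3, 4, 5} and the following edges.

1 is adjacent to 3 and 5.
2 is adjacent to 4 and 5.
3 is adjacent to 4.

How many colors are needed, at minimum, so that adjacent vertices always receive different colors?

The cycle 5-2-4-3-1-5 has odd length 5, so it cannot be 2-colored; at least 3 colors are needed.
3 colors suffice: color a → {1, 4}; color b → {2, 3}; color c → {5}. Each edge has distinct colors on its endpoints.

3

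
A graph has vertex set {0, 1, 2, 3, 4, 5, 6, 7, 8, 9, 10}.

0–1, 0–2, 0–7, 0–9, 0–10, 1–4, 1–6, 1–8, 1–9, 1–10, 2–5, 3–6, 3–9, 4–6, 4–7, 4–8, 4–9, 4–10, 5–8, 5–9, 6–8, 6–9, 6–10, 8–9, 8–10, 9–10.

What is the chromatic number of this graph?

1, 4, 6, 8, 9, 10 form a clique, so at least 6 colors are needed.
6 colors suffice: color a → {2, 7, 9}; color b → {0, 3, 8}; color c → {4, 5}; color d → {10}; color e → {6}; color f → {1}. Every edge joins two different colors.

6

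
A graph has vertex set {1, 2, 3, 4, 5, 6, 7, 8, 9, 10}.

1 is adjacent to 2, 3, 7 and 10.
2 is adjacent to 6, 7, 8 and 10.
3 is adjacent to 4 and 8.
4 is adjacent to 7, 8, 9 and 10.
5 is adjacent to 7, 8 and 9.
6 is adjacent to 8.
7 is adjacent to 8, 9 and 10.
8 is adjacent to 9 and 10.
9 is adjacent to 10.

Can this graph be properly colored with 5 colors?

The chromatic number is 5. 4, 7, 8, 9, 10 are pairwise adjacent (a clique of size 5), so at least 5 colors are needed.
5 colors suffice: color red → {1, 8}; color blue → {3, 6, 7}; color green → {5, 10}; color yellow → {2, 9}; color purple → {4}.
That is already a proper 5-coloring.

Yes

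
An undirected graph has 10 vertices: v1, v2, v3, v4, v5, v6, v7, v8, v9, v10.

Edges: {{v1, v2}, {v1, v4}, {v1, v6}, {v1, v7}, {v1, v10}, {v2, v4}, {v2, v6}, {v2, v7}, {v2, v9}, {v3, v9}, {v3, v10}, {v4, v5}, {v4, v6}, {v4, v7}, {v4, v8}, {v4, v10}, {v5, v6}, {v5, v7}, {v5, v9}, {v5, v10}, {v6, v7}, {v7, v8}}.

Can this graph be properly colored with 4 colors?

No

v1, v2, v4, v6, v7 are pairwise adjacent (a clique of size 5), so at least 5 colors are needed.
So 4 colors are not enough.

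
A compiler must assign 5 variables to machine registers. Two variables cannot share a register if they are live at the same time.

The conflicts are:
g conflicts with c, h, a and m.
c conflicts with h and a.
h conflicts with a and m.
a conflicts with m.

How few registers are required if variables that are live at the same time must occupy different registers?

g, c, h, a all conflict with each other, so at least 4 registers are needed.
Using 4 registers: g=1, c=4, h=2, a=3, m=4. No two conflicting variables share a register.

4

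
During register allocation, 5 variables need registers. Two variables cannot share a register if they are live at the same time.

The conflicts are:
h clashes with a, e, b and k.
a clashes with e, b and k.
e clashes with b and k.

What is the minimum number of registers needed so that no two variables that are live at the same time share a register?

h, a, e, k all conflict with each other, so at least 4 registers are needed.
Using 4 registers: h=2, a=3, e=1, b=4, k=4. No two conflicting variables share a register.

4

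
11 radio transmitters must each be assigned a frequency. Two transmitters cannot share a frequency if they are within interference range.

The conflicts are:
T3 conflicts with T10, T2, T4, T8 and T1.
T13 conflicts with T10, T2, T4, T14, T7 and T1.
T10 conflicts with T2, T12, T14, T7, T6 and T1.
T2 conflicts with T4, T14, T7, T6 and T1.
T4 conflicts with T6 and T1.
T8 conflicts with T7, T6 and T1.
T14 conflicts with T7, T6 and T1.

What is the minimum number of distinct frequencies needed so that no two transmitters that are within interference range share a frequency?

T13, T10, T2, T14, T1 pairwise conflict, so at least 5 frequencies are needed.
5 frequencies suffice: frequency 1 → {T10, T4, T8}; frequency 2 → {T2, T12}; frequency 3 → {T7, T6, T1}; frequency 4 → {T3, T13}; frequency 5 → {T14}. No two conflicting transmitters share a frequency.

5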